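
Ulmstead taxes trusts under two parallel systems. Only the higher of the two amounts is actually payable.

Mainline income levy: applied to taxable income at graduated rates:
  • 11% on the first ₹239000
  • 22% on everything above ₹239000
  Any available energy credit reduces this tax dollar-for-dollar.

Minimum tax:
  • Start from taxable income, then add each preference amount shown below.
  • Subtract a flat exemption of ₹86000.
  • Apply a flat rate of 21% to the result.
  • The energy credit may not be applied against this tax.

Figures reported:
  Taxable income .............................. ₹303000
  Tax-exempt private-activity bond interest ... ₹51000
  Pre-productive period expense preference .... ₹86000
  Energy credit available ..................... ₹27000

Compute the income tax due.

Minimum tax:
  Adjusted income: ₹303000 + ₹51000 + ₹86000 = ₹440000
  Less exemption ₹86000 → base ₹354000
  ₹354000 × 21% = ₹74340

Mainline income levy:
  ₹239000 × 11% = ₹26290
  ₹64000 × 22% = ₹14080
  → ₹40370
  Less energy credit ₹27000 → ₹13370

₹74340 > ₹13370, so the minimum tax is the binding amount.

₹74340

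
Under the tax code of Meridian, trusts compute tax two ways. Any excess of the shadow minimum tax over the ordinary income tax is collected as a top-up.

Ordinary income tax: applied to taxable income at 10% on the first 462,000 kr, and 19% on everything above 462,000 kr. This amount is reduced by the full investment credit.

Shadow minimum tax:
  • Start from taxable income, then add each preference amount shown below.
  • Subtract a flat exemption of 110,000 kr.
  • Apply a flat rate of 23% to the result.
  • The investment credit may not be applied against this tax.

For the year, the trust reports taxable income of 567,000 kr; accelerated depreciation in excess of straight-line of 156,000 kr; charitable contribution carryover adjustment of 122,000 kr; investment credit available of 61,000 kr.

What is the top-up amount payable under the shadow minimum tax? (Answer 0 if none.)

Ordinary income tax:
  462,000 kr × 10% = 46,200 kr
  105,000 kr × 19% = 19,950 kr
  → 66,150 kr
  Less investment credit 61,000 kr → 5,150 kr

Shadow minimum tax:
  Adjusted income: 567,000 kr + 156,000 kr + 122,000 kr = 845,000 kr
  Less exemption 110,000 kr → base 735,000 kr
  735,000 kr × 23% = 169,050 kr

Excess of shadow minimum tax over ordinary income tax: 169,050 kr − 5,150 kr = 163,900 kr.

163,900 kr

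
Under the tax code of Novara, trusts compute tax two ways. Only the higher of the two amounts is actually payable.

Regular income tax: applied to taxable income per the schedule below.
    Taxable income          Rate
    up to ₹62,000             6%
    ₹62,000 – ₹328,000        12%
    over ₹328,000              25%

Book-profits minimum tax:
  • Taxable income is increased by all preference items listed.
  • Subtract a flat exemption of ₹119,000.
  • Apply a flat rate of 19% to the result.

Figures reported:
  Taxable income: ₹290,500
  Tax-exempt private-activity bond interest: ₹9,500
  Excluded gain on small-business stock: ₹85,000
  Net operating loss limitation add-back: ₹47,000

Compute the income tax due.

Book-profits minimum tax:
  Adjusted income: ₹290,500 + ₹9,500 + ₹85,000 + ₹47,000 = ₹432,000
  Less exemption ₹119,000 → base ₹313,000
  ₹313,000 × 19% = ₹59,470

Regular income tax:
  ₹62,000 × 6% = ₹3,720
  ₹228,500 × 12% = ₹27,420
  → ₹31,140

₹59,470 > ₹31,140, so the book-profits minimum tax is the binding amount.

₹59,470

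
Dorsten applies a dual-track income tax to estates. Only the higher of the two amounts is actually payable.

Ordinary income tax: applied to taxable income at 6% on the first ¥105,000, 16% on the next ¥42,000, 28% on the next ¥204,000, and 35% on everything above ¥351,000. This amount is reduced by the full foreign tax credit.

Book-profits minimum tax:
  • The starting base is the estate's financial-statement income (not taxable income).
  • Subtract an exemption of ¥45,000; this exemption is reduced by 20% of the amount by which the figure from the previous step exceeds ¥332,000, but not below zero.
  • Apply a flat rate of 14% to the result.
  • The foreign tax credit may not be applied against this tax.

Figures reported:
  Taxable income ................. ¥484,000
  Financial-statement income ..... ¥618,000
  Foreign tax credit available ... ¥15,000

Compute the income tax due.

¥101,690

Ordinary income tax:
  ¥105,000 × 6% = ¥6,300
  ¥42,000 × 16% = ¥6,720
  ¥204,000 × 28% = ¥57,120
  ¥133,000 × 35% = ¥46,550
  → ¥116,690
  Less foreign tax credit ¥15,000 → ¥101,690

Book-profits minimum tax:
  Base (financial-statement income): ¥618,000
  Exemption: 20% × (¥618,000 − ¥332,000) = ¥57,200 ≥ ¥45,000, so the exemption is fully phased out
  Base: ¥618,000 − ¥0 = ¥618,000
  ¥618,000 × 14% = ¥86,520

¥101,690 > ¥86,520, so the ordinary income tax governs.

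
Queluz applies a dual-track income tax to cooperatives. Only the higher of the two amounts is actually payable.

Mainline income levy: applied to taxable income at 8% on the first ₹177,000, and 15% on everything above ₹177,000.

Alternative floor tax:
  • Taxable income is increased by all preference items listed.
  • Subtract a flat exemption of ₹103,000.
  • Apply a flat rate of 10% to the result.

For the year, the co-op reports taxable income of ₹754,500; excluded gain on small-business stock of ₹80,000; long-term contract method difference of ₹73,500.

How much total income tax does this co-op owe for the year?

Alternative floor tax:
  Adjusted income: ₹754,500 + ₹80,000 + ₹73,500 = ₹908,000
  Less exemption ₹103,000 → base ₹805,000
  ₹805,000 × 10% = ₹80,500

Mainline income levy:
  ₹177,000 × 8% = ₹14,160
  ₹577,500 × 15% = ₹86,625
  → ₹100,785

₹100,785 > ₹80,500, so the mainline income levy governs.

₹100,785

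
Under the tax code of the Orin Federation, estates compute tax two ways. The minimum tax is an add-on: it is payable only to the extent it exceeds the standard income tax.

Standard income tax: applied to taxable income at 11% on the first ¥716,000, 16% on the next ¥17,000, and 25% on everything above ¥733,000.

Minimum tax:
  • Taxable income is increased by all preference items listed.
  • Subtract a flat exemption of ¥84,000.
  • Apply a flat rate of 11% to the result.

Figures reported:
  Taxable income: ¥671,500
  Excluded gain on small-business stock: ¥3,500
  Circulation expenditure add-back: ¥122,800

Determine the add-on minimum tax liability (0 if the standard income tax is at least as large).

¥4,653

Standard income tax:
  ¥671,500 × 11% = ¥73,865

Minimum tax:
  Adjusted income: ¥671,500 + ¥3,500 + ¥122,800 = ¥797,800
  Less exemption ¥84,000 → base ¥713,800
  ¥713,800 × 11% = ¥78,518

Excess of minimum tax over standard income tax: ¥78,518 − ¥73,865 = ¥4,653.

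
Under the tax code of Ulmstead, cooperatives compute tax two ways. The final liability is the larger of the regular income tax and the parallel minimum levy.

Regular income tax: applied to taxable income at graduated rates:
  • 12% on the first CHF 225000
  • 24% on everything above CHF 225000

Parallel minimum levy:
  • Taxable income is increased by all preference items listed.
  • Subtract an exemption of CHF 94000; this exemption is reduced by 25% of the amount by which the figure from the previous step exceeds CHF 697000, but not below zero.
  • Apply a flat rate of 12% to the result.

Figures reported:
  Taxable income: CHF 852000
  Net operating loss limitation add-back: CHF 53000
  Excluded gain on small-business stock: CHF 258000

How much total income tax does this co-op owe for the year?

CHF 177480

Parallel minimum levy:
  Adjusted income: CHF 852000 + CHF 53000 + CHF 258000 = CHF 1163000
  Exemption: 25% × (CHF 1163000 − CHF 697000) = CHF 116500 ≥ CHF 94000, so the exemption is fully phased out
  Base: CHF 1163000 − CHF 0 = CHF 1163000
  CHF 1163000 × 12% = CHF 139560

Regular income tax:
  CHF 225000 × 12% = CHF 27000
  CHF 627000 × 24% = CHF 150480
  → CHF 177480

CHF 177480 > CHF 139560, so the regular income tax governs.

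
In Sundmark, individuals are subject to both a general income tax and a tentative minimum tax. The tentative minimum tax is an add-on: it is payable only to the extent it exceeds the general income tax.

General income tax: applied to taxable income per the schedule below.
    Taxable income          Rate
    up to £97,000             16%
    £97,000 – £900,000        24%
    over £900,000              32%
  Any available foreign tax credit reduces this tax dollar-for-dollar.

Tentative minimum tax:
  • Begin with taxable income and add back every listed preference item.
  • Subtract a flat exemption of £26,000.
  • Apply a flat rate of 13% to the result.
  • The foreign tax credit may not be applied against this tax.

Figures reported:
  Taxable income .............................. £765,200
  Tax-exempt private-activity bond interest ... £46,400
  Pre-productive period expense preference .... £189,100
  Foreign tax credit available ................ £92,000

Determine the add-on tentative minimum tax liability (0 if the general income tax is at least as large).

General income tax:
  £97,000 × 16% = £15,520
  £668,200 × 24% = £160,368
  → £175,888
  Less foreign tax credit £92,000 → £83,888

Tentative minimum tax:
  Adjusted income: £765,200 + £46,400 + £189,100 = £1,000,700
  Less exemption £26,000 → base £974,700
  £974,700 × 13% = £126,711

Excess of tentative minimum tax over general income tax: £126,711 − £83,888 = £42,823.

£42,823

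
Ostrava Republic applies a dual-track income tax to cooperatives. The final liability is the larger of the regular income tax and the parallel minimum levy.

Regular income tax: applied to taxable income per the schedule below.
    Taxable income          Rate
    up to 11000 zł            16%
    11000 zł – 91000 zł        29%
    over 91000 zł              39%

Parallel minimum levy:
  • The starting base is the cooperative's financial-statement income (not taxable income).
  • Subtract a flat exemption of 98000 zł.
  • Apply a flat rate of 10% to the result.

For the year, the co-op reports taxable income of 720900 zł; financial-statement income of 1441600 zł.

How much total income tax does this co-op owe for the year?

270621 zł

Regular income tax:
  11000 zł × 16% = 1760 zł
  80000 zł × 29% = 23200 zł
  629900 zł × 39% = 245661 zł
  → 270621 zł

Parallel minimum levy:
  Base (financial-statement income): 1441600 zł
  Less exemption 98000 zł → base 1343600 zł
  1343600 zł × 10% = 134360 zł

270621 zł > 134360 zł, so the regular income tax governs.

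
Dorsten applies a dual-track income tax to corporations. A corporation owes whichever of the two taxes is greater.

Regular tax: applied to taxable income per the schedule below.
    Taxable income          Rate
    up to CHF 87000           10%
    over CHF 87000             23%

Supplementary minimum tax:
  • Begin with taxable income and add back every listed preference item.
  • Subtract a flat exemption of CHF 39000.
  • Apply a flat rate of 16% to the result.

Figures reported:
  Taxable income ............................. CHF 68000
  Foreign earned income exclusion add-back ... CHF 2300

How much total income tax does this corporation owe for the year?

Regular tax:
  CHF 68000 × 10% = CHF 6800

Supplementary minimum tax:
  Adjusted income: CHF 68000 + CHF 2300 = CHF 70300
  Less exemption CHF 39000 → base CHF 31300
  CHF 31300 × 16% = CHF 5008

CHF 6800 > CHF 5008, so the regular tax governs.

CHF 6800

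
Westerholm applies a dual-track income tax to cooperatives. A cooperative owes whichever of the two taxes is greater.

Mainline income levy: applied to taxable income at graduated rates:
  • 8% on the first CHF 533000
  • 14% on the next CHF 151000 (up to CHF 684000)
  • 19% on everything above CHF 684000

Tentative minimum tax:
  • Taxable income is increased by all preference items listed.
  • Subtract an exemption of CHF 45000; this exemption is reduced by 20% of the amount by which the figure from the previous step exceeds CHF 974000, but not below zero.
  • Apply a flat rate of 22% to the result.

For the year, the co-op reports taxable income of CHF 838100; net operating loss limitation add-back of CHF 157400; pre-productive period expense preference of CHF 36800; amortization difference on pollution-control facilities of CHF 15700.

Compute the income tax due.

Tentative minimum tax:
  Adjusted income: CHF 838100 + CHF 157400 + CHF 36800 + CHF 15700 = CHF 1048000
  Exemption: CHF 45000 − 20% × (CHF 1048000 − CHF 974000) = CHF 45000 − CHF 14800 = CHF 30200
  Base: CHF 1048000 − CHF 30200 = CHF 1017800
  CHF 1017800 × 22% = CHF 223916

Mainline income levy:
  CHF 533000 × 8% = CHF 42640
  CHF 151000 × 14% = CHF 21140
  CHF 154100 × 19% = CHF 29279
  → CHF 93059

CHF 223916 > CHF 93059, so the tentative minimum tax is the binding amount.

CHF 223916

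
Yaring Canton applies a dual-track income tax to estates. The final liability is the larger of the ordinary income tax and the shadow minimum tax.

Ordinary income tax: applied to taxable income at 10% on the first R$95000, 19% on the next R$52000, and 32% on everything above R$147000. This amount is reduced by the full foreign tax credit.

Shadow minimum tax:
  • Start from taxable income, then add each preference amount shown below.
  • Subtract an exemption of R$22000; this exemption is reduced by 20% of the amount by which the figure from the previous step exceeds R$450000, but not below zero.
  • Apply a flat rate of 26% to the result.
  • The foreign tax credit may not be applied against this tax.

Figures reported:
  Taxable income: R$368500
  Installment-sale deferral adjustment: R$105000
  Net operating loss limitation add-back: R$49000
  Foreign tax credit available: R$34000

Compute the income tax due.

R$133900

Ordinary income tax:
  R$95000 × 10% = R$9500
  R$52000 × 19% = R$9880
  R$221500 × 32% = R$70880
  → R$90260
  Less foreign tax credit R$34000 → R$56260

Shadow minimum tax:
  Adjusted income: R$368500 + R$105000 + R$49000 = R$522500
  Exemption: R$22000 − 20% × (R$522500 − R$450000) = R$22000 − R$14500 = R$7500
  Base: R$522500 − R$7500 = R$515000
  R$515000 × 26% = R$133900

R$133900 > R$56260, so the shadow minimum tax is the binding amount.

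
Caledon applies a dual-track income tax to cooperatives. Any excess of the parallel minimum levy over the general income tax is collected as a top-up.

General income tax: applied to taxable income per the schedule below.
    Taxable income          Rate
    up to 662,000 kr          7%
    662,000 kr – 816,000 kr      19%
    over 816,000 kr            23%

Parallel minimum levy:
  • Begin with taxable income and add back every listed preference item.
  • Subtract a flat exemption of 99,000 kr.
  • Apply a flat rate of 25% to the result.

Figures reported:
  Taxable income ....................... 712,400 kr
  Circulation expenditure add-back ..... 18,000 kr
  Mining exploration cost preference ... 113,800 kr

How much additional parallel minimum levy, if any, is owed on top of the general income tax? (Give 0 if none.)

130,384 kr

General income tax:
  662,000 kr × 7% = 46,340 kr
  50,400 kr × 19% = 9,576 kr
  → 55,916 kr

Parallel minimum levy:
  Adjusted income: 712,400 kr + 18,000 kr + 113,800 kr = 844,200 kr
  Less exemption 99,000 kr → base 745,200 kr
  745,200 kr × 25% = 186,300 kr

Excess of parallel minimum levy over general income tax: 186,300 kr − 55,916 kr = 130,384 kr.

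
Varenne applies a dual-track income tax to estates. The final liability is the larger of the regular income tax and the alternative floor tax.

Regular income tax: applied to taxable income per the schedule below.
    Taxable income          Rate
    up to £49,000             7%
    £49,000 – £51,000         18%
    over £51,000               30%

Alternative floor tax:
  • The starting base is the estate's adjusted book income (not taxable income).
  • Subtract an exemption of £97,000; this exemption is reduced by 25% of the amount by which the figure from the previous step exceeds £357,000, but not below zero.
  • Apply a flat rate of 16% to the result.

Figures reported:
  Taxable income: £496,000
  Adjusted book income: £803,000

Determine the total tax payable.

Regular income tax:
  £49,000 × 7% = £3,430
  £2,000 × 18% = £360
  £445,000 × 30% = £133,500
  → £137,290

Alternative floor tax:
  Base (adjusted book income): £803,000
  Exemption: 25% × (£803,000 − £357,000) = £111,500 ≥ £97,000, so the exemption is fully phased out
  Base: £803,000 − £0 = £803,000
  £803,000 × 16% = £128,480

£137,290 > £128,480, so the regular income tax governs.

£137,290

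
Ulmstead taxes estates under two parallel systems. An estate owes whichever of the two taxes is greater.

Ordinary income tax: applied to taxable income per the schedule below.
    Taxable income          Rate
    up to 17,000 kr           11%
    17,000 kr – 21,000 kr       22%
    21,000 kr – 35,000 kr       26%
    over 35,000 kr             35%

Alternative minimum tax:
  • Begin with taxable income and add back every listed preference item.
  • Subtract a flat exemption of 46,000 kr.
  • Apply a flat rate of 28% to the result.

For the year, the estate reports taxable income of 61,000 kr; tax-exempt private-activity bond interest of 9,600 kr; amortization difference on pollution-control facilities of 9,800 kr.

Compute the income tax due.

Ordinary income tax:
  17,000 kr × 11% = 1,870 kr
  4,000 kr × 22% = 880 kr
  14,000 kr × 26% = 3,640 kr
  26,000 kr × 35% = 9,100 kr
  → 15,490 kr

Alternative minimum tax:
  Adjusted income: 61,000 kr + 9,600 kr + 9,800 kr = 80,400 kr
  Less exemption 46,000 kr → base 34,400 kr
  34,400 kr × 28% = 9,632 kr

15,490 kr > 9,632 kr, so the ordinary income tax governs.

15,490 kr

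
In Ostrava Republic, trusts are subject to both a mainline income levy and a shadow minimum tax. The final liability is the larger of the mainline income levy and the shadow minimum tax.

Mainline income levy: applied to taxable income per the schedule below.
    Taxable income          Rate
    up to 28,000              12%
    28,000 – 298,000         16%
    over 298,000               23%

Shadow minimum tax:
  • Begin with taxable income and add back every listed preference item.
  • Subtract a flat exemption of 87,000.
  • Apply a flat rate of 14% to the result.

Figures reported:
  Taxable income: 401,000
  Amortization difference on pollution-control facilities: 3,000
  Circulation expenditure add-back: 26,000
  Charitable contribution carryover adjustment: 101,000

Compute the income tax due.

Mainline income levy:
  28,000 × 12% = 3,360
  270,000 × 16% = 43,200
  103,000 × 23% = 23,690
  → 70,250

Shadow minimum tax:
  Adjusted income: 401,000 + 3,000 + 26,000 + 101,000 = 531,000
  Less exemption 87,000 → base 444,000
  444,000 × 14% = 62,160

70,250 > 62,160, so the mainline income levy governs.

70,250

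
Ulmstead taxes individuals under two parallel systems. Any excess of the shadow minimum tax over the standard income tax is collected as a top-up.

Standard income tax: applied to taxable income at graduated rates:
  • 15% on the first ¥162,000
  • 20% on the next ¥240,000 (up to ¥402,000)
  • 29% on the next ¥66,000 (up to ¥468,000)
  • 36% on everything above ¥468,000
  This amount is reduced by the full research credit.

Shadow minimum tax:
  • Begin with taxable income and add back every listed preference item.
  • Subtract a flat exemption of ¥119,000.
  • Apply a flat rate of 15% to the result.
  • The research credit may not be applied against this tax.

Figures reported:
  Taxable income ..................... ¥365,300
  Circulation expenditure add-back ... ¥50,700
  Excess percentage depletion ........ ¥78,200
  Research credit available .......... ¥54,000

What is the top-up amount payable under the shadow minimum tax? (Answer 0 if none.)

Standard income tax:
  ¥162,000 × 15% = ¥24,300
  ¥203,300 × 20% = ¥40,660
  → ¥64,960
  Less research credit ¥54,000 → ¥10,960

Shadow minimum tax:
  Adjusted income: ¥365,300 + ¥50,700 + ¥78,200 = ¥494,200
  Less exemption ¥119,000 → base ¥375,200
  ¥375,200 × 15% = ¥56,280

Excess of shadow minimum tax over standard income tax: ¥56,280 − ¥10,960 = ¥45,320.

¥45,320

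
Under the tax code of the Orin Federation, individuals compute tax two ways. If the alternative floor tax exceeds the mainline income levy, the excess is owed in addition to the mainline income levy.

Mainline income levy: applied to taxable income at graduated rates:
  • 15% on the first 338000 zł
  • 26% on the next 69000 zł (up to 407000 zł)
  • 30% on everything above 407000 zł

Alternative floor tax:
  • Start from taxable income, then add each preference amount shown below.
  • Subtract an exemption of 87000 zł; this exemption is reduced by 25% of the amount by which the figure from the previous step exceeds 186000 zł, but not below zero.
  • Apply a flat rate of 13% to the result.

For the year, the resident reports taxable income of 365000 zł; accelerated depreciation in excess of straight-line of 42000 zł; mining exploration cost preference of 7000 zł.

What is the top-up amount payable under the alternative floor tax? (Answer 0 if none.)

Alternative floor tax:
  Adjusted income: 365000 zł + 42000 zł + 7000 zł = 414000 zł
  Exemption: 87000 zł − 25% × (414000 zł − 186000 zł) = 87000 zł − 57000 zł = 30000 zł
  Base: 414000 zł − 30000 zł = 384000 zł
  384000 zł × 13% = 49920 zł

Mainline income levy:
  338000 zł × 15% = 50700 zł
  27000 zł × 26% = 7020 zł
  → 57720 zł

49920 zł ≤ 57720 zł, so no add-on is due.

0 zł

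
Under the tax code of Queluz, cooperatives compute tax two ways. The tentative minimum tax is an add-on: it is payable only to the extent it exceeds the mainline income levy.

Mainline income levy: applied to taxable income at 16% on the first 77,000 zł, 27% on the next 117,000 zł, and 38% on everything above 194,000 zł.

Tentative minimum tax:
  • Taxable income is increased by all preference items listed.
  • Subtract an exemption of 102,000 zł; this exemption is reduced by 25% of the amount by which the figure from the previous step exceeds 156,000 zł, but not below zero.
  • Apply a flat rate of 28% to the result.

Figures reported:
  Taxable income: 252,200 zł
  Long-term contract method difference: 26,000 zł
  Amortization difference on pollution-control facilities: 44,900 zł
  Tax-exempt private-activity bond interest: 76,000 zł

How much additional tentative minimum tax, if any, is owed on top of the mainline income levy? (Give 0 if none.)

34,179 zł

Mainline income levy:
  77,000 zł × 16% = 12,320 zł
  117,000 zł × 27% = 31,590 zł
  58,200 zł × 38% = 22,116 zł
  → 66,026 zł

Tentative minimum tax:
  Adjusted income: 252,200 zł + 26,000 zł + 44,900 zł + 76,000 zł = 399,100 zł
  Exemption: 102,000 zł − 25% × (399,100 zł − 156,000 zł) = 102,000 zł − 60,775 zł = 41,225 zł
  Base: 399,100 zł − 41,225 zł = 357,875 zł
  357,875 zł × 28% = 100,205 zł

Excess of tentative minimum tax over mainline income levy: 100,205 zł − 66,026 zł = 34,179 zł.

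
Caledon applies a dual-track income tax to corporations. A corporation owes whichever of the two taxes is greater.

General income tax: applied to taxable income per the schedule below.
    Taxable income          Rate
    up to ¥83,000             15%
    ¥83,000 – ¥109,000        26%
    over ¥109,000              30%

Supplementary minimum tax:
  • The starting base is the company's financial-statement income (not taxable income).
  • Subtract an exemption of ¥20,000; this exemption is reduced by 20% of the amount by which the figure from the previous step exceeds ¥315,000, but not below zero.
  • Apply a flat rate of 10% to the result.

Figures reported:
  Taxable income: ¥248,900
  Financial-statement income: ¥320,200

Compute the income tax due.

¥61,180

General income tax:
  ¥83,000 × 15% = ¥12,450
  ¥26,000 × 26% = ¥6,760
  ¥139,900 × 30% = ¥41,970
  → ¥61,180

Supplementary minimum tax:
  Base (financial-statement income): ¥320,200
  Exemption: ¥20,000 − 20% × (¥320,200 − ¥315,000) = ¥20,000 − ¥1,040 = ¥18,960
  Base: ¥320,200 − ¥18,960 = ¥301,240
  ¥301,240 × 10% = ¥30,124

¥61,180 > ¥30,124, so the general income tax governs.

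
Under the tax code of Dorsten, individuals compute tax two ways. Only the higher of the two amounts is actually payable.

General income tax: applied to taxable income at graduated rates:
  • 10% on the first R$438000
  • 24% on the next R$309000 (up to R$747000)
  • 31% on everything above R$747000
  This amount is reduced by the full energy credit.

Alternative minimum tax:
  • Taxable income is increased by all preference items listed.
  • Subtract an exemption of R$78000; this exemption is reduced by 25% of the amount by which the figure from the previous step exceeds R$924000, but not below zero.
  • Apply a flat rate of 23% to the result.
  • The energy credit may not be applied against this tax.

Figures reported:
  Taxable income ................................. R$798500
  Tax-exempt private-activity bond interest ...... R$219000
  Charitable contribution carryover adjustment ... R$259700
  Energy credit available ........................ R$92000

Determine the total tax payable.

General income tax:
  R$438000 × 10% = R$43800
  R$309000 × 24% = R$74160
  R$51500 × 31% = R$15965
  → R$133925
  Less energy credit R$92000 → R$41925

Alternative minimum tax:
  Adjusted income: R$798500 + R$219000 + R$259700 = R$1277200
  Exemption: 25% × (R$1277200 − R$924000) = R$88300 ≥ R$78000, so the exemption is fully phased out
  Base: R$1277200 − R$0 = R$1277200
  R$1277200 × 23% = R$293756

R$293756 > R$41925, so the alternative minimum tax is the binding amount.

R$293756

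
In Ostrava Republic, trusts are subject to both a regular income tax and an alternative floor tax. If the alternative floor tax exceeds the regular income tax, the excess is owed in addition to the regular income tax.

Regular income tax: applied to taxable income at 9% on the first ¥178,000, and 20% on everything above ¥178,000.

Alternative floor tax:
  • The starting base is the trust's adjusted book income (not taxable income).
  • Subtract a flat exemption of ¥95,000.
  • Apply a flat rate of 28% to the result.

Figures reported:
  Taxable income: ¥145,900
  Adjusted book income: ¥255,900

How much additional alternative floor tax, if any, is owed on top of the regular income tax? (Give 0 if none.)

¥31,921

Alternative floor tax:
  Base (adjusted book income): ¥255,900
  Less exemption ¥95,000 → base ¥160,900
  ¥160,900 × 28% = ¥45,052

Regular income tax:
  ¥145,900 × 9% = ¥13,131

Excess of alternative floor tax over regular income tax: ¥45,052 − ¥13,131 = ¥31,921.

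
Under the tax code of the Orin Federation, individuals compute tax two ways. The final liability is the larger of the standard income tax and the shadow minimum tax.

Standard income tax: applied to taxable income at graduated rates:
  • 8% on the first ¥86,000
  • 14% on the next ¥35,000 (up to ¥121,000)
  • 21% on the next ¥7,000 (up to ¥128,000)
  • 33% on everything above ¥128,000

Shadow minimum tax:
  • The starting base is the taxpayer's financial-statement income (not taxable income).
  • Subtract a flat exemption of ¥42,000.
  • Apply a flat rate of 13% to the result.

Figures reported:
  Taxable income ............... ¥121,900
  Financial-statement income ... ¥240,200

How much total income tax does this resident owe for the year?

Shadow minimum tax:
  Base (financial-statement income): ¥240,200
  Less exemption ¥42,000 → base ¥198,200
  ¥198,200 × 13% = ¥25,766

Standard income tax:
  ¥86,000 × 8% = ¥6,880
  ¥35,000 × 14% = ¥4,900
  ¥900 × 21% = ¥189
  → ¥11,969

¥25,766 > ¥11,969, so the shadow minimum tax is the binding amount.

¥25,766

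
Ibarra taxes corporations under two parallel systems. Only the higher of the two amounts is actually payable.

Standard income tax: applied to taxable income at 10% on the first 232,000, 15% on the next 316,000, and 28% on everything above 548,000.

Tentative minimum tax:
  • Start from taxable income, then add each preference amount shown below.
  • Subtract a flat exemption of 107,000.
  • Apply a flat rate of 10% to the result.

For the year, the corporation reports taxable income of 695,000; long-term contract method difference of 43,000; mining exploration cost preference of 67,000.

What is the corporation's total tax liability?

111,760

Tentative minimum tax:
  Adjusted income: 695,000 + 43,000 + 67,000 = 805,000
  Less exemption 107,000 → base 698,000
  698,000 × 10% = 69,800

Standard income tax:
  232,000 × 10% = 23,200
  316,000 × 15% = 47,400
  147,000 × 28% = 41,160
  → 111,760

111,760 > 69,800, so the standard income tax governs.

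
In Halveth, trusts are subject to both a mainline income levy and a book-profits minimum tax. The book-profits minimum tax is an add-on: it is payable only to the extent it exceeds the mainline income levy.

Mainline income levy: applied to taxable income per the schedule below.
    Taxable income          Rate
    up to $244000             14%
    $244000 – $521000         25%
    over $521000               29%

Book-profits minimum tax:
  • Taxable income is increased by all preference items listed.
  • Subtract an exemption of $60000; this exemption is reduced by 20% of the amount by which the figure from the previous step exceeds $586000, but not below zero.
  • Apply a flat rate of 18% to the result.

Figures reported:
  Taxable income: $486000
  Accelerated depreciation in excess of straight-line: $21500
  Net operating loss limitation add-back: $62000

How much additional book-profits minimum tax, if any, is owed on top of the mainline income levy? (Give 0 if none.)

Mainline income levy:
  $244000 × 14% = $34160
  $242000 × 25% = $60500
  → $94660

Book-profits minimum tax:
  Adjusted income: $486000 + $21500 + $62000 = $569500
  Exemption: $569500 ≤ $586000, so full $60000 applies
  Base: $569500 − $60000 = $509500
  $509500 × 18% = $91710

$91710 ≤ $94660, so no add-on is due.

$0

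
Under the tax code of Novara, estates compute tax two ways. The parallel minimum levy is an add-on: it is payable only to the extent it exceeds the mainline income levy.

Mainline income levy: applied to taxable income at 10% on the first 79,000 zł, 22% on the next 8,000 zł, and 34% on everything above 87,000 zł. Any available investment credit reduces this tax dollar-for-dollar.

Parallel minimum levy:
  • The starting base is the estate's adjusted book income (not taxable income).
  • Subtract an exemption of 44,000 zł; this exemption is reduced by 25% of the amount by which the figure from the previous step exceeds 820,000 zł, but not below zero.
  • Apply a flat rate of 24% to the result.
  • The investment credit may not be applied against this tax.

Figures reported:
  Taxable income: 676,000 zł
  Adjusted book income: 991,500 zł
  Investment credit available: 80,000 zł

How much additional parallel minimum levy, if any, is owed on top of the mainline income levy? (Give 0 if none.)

Mainline income levy:
  79,000 zł × 10% = 7,900 zł
  8,000 zł × 22% = 1,760 zł
  589,000 zł × 34% = 200,260 zł
  → 209,920 zł
  Less investment credit 80,000 zł → 129,920 zł

Parallel minimum levy:
  Base (adjusted book income): 991,500 zł
  Exemption: 44,000 zł − 25% × (991,500 zł − 820,000 zł) = 44,000 zł − 42,875 zł = 1,125 zł
  Base: 991,500 zł − 1,125 zł = 990,375 zł
  990,375 zł × 24% = 237,690 zł

Excess of parallel minimum levy over mainline income levy: 237,690 zł − 129,920 zł = 107,770 zł.

107,770 zł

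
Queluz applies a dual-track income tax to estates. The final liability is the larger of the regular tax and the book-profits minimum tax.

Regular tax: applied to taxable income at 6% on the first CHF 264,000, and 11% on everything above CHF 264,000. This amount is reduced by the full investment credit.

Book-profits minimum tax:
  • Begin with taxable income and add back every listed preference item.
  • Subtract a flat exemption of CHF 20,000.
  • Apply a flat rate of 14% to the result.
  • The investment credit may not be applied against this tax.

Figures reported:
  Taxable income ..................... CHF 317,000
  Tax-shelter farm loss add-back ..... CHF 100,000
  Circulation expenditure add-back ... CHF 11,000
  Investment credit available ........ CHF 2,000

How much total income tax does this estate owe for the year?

Regular tax:
  CHF 264,000 × 6% = CHF 15,840
  CHF 53,000 × 11% = CHF 5,830
  → CHF 21,670
  Less investment credit CHF 2,000 → CHF 19,670

Book-profits minimum tax:
  Adjusted income: CHF 317,000 + CHF 100,000 + CHF 11,000 = CHF 428,000
  Less exemption CHF 20,000 → base CHF 408,000
  CHF 408,000 × 14% = CHF 57,120

CHF 57,120 > CHF 19,670, so the book-profits minimum tax is the binding amount.

CHF 57,120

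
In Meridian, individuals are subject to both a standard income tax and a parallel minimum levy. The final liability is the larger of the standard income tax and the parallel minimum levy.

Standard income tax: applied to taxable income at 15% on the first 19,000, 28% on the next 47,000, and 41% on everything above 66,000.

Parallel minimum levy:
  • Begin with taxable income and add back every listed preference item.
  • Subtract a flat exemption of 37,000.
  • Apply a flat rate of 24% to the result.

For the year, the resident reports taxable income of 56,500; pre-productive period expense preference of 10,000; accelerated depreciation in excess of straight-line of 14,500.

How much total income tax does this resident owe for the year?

13,350

Standard income tax:
  19,000 × 15% = 2,850
  37,500 × 28% = 10,500
  → 13,350

Parallel minimum levy:
  Adjusted income: 56,500 + 10,000 + 14,500 = 81,000
  Less exemption 37,000 → base 44,000
  44,000 × 24% = 10,560

13,350 > 10,560, so the standard income tax governs.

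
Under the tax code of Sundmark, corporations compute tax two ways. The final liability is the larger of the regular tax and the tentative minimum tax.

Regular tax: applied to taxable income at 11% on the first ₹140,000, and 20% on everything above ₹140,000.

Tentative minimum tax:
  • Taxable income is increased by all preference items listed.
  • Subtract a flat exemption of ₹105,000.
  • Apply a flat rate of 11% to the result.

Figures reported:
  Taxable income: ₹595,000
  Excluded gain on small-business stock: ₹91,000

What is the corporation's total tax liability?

Regular tax:
  ₹140,000 × 11% = ₹15,400
  ₹455,000 × 20% = ₹91,000
  → ₹106,400

Tentative minimum tax:
  Adjusted income: ₹595,000 + ₹91,000 = ₹686,000
  Less exemption ₹105,000 → base ₹581,000
  ₹581,000 × 11% = ₹63,910

₹106,400 > ₹63,910, so the regular tax governs.

₹106,400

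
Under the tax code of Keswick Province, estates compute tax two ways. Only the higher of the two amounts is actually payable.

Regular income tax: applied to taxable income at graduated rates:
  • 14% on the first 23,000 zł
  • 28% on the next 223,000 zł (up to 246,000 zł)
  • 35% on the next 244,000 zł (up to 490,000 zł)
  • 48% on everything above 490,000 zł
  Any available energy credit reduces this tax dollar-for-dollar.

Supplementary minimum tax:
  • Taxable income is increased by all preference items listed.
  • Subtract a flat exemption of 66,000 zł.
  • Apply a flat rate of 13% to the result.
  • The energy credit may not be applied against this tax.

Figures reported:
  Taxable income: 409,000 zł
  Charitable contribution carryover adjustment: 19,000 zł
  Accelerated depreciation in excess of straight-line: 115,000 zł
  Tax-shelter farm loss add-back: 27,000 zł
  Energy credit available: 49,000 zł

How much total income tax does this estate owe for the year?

73,710 zł

Regular income tax:
  23,000 zł × 14% = 3,220 zł
  223,000 zł × 28% = 62,440 zł
  163,000 zł × 35% = 57,050 zł
  → 122,710 zł
  Less energy credit 49,000 zł → 73,710 zł

Supplementary minimum tax:
  Adjusted income: 409,000 zł + 19,000 zł + 115,000 zł + 27,000 zł = 570,000 zł
  Less exemption 66,000 zł → base 504,000 zł
  504,000 zł × 13% = 65,520 zł

73,710 zł > 65,520 zł, so the regular income tax governs.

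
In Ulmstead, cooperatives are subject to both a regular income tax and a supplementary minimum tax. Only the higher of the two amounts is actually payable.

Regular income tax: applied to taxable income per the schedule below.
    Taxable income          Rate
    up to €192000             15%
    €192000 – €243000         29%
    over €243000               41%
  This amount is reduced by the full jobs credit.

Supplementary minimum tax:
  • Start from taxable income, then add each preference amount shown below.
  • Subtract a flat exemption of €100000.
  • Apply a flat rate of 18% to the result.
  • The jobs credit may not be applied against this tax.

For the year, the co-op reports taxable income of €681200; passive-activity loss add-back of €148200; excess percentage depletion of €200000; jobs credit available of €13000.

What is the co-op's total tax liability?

Regular income tax:
  €192000 × 15% = €28800
  €51000 × 29% = €14790
  €438200 × 41% = €179662
  → €223252
  Less jobs credit €13000 → €210252

Supplementary minimum tax:
  Adjusted income: €681200 + €148200 + €200000 = €1029400
  Less exemption €100000 → base €929400
  €929400 × 18% = €167292

€210252 > €167292, so the regular income tax governs.

€210252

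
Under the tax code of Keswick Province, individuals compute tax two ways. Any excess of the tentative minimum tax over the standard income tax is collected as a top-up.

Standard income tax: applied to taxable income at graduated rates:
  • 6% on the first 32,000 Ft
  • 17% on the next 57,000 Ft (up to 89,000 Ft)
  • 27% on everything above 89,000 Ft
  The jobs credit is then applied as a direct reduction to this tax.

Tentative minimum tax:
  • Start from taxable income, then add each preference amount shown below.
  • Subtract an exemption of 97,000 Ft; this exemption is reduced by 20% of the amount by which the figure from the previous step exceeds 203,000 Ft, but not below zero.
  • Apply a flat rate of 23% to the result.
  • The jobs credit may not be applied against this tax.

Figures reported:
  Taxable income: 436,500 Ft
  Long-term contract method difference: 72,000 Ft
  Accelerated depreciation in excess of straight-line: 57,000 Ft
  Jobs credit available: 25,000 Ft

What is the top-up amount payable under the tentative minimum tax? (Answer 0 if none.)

Tentative minimum tax:
  Adjusted income: 436,500 Ft + 72,000 Ft + 57,000 Ft = 565,500 Ft
  Exemption: 97,000 Ft − 20% × (565,500 Ft − 203,000 Ft) = 97,000 Ft − 72,500 Ft = 24,500 Ft
  Base: 565,500 Ft − 24,500 Ft = 541,000 Ft
  541,000 Ft × 23% = 124,430 Ft

Standard income tax:
  32,000 Ft × 6% = 1,920 Ft
  57,000 Ft × 17% = 9,690 Ft
  347,500 Ft × 27% = 93,825 Ft
  → 105,435 Ft
  Less jobs credit 25,000 Ft → 80,435 Ft

Excess of tentative minimum tax over standard income tax: 124,430 Ft − 80,435 Ft = 43,995 Ft.

43,995 Ft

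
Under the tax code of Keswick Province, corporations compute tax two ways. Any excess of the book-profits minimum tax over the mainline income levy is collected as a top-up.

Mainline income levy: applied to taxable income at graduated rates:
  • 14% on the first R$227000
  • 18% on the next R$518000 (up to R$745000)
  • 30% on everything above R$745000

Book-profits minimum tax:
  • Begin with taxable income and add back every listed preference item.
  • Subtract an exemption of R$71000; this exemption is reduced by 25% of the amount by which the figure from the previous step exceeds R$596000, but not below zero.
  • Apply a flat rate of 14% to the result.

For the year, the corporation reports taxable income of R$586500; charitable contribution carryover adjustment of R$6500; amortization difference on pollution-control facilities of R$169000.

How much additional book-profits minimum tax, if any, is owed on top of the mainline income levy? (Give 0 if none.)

Book-profits minimum tax:
  Adjusted income: R$586500 + R$6500 + R$169000 = R$762000
  Exemption: R$71000 − 25% × (R$762000 − R$596000) = R$71000 − R$41500 = R$29500
  Base: R$762000 − R$29500 = R$732500
  R$732500 × 14% = R$102550

Mainline income levy:
  R$227000 × 14% = R$31780
  R$359500 × 18% = R$64710
  → R$96490

Excess of book-profits minimum tax over mainline income levy: R$102550 − R$96490 = R$6060.

R$6060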